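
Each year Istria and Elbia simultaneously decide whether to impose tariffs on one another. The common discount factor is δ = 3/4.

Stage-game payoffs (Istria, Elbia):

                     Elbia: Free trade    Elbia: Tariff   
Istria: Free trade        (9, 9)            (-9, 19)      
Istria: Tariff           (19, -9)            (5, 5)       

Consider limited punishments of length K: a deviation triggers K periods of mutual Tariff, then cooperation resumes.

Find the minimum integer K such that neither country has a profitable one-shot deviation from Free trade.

7

No profitable deviation requires (9−5)(δ+…+δ^K) ≥ 19−9, i.e. δ+…+δ^K ≥ 5/2 ≈ 2.5000.
With δ = 3/4, the partial sums are K=1: 0.7500, K=2: 1.3125, …, K=5: 2.2881, K=6: 2.4661, K=7: 2.5995.
K = 7 is the first length at which the sum reaches 2.5000.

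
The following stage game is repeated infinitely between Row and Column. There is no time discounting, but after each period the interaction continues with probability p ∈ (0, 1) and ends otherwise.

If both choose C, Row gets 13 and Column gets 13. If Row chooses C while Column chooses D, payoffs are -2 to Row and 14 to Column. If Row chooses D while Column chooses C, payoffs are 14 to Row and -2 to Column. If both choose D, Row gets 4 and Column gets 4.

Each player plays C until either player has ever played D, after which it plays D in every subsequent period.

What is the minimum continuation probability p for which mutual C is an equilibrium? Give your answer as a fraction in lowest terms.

With no time discounting, the continuation probability p plays the role of the discount factor.
Grim-trigger IC: 13/(1−p) ≥ 14 + 4p/(1−p) ⇒ p ≥ (14−13)/(14−4) = 1/10.

1/10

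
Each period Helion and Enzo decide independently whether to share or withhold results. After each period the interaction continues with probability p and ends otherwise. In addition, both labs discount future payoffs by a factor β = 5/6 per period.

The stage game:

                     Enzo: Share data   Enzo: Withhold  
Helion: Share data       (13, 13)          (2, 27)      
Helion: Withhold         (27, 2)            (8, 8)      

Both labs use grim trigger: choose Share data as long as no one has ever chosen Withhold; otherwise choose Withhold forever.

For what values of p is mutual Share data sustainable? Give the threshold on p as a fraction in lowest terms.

Expected continuation weight on next period's payoff is β·p = 5/6·p, which plays the role of the discount factor.
Cooperation requires 5/6·p ≥ (27−13)/(27−8) = 14/19, hence p ≥ 84/95.

84/95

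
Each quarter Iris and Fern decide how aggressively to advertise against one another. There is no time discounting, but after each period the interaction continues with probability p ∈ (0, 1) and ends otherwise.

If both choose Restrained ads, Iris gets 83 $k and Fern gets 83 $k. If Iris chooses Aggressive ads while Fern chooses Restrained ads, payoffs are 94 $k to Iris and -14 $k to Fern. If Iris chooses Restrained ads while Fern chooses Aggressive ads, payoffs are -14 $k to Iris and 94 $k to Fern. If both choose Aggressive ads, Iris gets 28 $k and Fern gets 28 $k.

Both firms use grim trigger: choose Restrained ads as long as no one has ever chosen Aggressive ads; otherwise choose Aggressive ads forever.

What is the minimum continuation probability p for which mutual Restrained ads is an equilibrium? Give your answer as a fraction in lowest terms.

Expected cooperation value is 83 + p·83 + p²·83 + … = 83/(1−p); deviation gives 94 + p·28/(1−p).
83 ≥ 94(1−p) + 28p ⇒ 66p ≥ 11 ⇒ p ≥ 11/66 = 1/6.

1/6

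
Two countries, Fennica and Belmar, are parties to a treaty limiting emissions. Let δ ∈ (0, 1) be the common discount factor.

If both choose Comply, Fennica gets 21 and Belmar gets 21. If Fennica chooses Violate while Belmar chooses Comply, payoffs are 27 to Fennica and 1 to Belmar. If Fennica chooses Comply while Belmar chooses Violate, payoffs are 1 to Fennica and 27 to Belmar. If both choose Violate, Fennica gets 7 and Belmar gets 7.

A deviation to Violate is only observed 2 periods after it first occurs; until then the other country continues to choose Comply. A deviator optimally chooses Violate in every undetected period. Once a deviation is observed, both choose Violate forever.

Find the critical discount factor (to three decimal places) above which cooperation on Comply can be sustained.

0.548

A deviator earns 27 for 2 periods, then 7 forever; cooperating earns 21 forever. Multiplying the IC by (1−δ):
21 ≥ 27(1−δ^2) + 7δ^2, so 20·δ^2 ≥ 6 and δ^2 ≥ 3/10.
δ ≥ (3/10)^(1/2) ≈ 0.548.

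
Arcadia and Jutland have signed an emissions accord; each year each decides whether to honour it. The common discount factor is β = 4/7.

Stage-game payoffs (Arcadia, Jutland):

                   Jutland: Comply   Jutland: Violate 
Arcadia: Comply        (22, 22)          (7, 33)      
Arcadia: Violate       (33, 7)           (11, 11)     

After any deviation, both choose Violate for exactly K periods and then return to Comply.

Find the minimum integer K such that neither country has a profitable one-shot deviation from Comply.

Need Σ_{k=1}^{K} β^k ≥ (33−22)/(22−11) = 1.0000 at β = 4/7.
At K = 2 the sum is 0.8980 < 1.0000; at K = 3 it is 1.0845 ≥ 1.0000.
So the minimum punishment length is K = 3.

3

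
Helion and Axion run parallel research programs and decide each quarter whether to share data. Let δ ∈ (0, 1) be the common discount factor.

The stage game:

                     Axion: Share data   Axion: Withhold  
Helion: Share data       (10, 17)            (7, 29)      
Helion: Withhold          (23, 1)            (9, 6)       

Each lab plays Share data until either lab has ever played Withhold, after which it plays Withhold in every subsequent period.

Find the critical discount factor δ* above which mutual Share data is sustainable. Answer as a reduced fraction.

13/14

Helion: cooperation gives 10 each period; deviation gives 23 once then 9 forever.
  10/(1−δ) ≥ 23 + 9δ/(1−δ) ⇒ δ ≥ 13/14.
Axion: cooperation gives 17 each period; deviation gives 29 once then 6 forever.
  δ ≥ 12/23.
Both must hold, so the binding constraint is Helion's: δ ≥ 13/14.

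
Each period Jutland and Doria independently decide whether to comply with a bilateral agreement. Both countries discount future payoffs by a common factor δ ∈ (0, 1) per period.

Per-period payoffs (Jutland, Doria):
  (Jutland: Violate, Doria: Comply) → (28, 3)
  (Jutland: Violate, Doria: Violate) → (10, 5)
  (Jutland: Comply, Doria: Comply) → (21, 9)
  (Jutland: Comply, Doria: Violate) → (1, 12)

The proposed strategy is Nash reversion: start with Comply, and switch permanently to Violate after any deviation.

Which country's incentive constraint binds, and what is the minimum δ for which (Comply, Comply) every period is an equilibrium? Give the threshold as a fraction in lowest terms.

Jutland's threshold: (28−21)/(28−10) = 7/18.
Doria's threshold: (12−9)/(12−5) = 3/7.
7/18 < 3/7, so Doria binds and δ* = 3/7.

Doria; δ ≥ 3/7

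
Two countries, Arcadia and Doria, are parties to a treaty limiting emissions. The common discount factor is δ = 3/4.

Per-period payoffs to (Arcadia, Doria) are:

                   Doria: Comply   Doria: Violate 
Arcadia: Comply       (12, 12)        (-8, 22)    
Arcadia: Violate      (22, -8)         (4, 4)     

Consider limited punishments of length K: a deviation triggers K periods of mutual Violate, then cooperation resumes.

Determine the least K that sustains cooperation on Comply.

2

No profitable deviation requires (12−4)(δ+…+δ^K) ≥ 22−12, i.e. δ+…+δ^K ≥ 5/4 ≈ 1.2500.
With δ = 3/4, the partial sums are K=1: 0.7500, K=2: 1.3125.
K = 2 is the first length at which the sum reaches 1.2500.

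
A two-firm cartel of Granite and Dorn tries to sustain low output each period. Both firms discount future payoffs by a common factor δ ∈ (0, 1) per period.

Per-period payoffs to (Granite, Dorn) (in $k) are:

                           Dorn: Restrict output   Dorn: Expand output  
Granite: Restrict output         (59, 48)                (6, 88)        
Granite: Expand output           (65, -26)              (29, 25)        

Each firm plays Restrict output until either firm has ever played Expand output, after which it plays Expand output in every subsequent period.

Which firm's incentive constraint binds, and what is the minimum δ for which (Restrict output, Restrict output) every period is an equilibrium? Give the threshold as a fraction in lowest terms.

For Granite: deviation gain 65−59 = 6, per-period punishment loss 59−29 = 30. IC gives δ ≥ 6/36 = 1/6.
For Dorn: gain 40, loss 23 per period, so δ ≥ 40/63.
The tighter constraint is Dorn's, so cooperation needs δ ≥ 40/63.

Dorn; δ ≥ 40/63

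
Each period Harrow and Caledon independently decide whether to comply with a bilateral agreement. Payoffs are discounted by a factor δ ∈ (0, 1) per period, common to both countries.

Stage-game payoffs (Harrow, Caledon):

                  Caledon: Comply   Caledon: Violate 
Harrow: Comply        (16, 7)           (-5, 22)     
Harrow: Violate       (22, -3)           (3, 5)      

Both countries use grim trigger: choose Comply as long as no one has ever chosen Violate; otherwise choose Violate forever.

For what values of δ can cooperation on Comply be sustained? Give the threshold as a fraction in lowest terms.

15/17

Harrow: cooperation gives 16 each period; deviation gives 22 once then 3 forever.
  16/(1−δ) ≥ 22 + 3δ/(1−δ) ⇒ δ ≥ 6/19.
Caledon: cooperation gives 7 each period; deviation gives 22 once then 5 forever.
  δ ≥ 15/17.
Both must hold, so the binding constraint is Caledon's: δ ≥ 15/17.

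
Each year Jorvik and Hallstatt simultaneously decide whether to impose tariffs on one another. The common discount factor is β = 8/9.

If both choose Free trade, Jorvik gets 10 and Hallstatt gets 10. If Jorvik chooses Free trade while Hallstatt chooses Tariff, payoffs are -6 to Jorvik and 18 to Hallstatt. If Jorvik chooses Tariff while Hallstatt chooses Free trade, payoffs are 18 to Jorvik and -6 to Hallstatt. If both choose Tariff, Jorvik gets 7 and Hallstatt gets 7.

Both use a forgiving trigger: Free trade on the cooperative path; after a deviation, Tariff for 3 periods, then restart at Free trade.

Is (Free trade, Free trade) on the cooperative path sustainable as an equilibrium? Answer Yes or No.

Comparing payoff streams over the 4 periods until play realigns: cooperate → 10(1+β+…+β^3); deviate → 18 + 7(β+…+β^3).
Cooperation is sustained iff (10−7)(β+…+β^3) ≥ 18−10.
β+…+β^3 = 8/9·(1−(8/9)^3)/(1−8/9) = 2.3813, and (18−10)/(10−7) = 2.6667.
2.3813 < 2.6667, so cooperation is not sustainable.

No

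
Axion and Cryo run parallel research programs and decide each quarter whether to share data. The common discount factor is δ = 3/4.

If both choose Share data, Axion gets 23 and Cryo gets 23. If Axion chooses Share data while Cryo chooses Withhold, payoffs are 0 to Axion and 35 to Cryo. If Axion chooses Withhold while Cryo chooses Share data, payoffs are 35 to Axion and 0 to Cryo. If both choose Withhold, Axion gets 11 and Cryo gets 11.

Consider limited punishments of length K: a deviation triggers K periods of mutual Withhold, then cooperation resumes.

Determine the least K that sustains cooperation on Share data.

2

IC: δ(1−δ^K)/(1−δ) ≥ (35−23)/(23−11) = 1.
With δ = 3/4: need 1 − δ^K ≥ 1·(1−3/4)/(3/4), i.e. δ^K ≤ 0.6667.
Since (3/4)^1 = 0.7500 and (3/4)^2 = 0.5625, the smallest such K is 2.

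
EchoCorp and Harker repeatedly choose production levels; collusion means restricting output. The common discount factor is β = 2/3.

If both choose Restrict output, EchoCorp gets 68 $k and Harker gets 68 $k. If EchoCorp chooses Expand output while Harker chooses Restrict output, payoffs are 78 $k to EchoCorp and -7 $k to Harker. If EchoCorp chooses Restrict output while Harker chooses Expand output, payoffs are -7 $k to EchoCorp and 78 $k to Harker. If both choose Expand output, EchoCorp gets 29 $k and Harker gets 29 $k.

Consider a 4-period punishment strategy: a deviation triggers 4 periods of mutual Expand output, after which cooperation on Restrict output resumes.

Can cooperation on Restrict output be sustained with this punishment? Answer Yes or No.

A one-shot deviation gives 78 now, then 29 for 4 periods, then back to 68.
Gain from deviating: (78−68) today; loss: (68−29) in each of the next 4 periods.
No-deviation condition: (68−29)(β+…+β^4) ≥ 78−68, i.e. β+…+β^4 ≥ 10/39.
At β = 2/3: β+…+β^4 = 1.6049 ≥ 0.2564.
So cooperation is sustainable.

Yes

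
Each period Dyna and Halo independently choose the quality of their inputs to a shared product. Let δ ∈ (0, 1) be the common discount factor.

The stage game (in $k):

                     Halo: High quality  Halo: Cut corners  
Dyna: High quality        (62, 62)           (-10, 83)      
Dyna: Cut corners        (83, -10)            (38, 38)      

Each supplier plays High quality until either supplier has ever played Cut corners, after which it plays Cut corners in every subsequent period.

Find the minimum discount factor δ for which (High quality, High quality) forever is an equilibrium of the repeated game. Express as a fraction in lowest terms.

Under grim trigger the critical discount factor is (T−C)/(T−P) with T = 83, C = 62, P = 38.
δ* = (83−62)/(83−38) = 21/45 = 7/15.

7/15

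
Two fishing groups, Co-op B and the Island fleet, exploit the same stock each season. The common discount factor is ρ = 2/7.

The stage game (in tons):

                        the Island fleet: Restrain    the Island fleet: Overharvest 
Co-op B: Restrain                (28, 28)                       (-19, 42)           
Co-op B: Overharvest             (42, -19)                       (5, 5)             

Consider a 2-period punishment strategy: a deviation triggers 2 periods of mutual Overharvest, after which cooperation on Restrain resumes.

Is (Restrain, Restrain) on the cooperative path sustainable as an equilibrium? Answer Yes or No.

Comparing payoff streams over the 3 periods until play realigns: cooperate → 28(1+ρ+…+ρ^2); deviate → 42 + 5(ρ+…+ρ^2).
Cooperation is sustained iff (28−5)(ρ+…+ρ^2) ≥ 42−28.
ρ+…+ρ^2 = 2/7·(1−(2/7)^2)/(1−2/7) = 0.3673, and (42−28)/(28−5) = 0.6087.
0.3673 < 0.6087, so cooperation is not sustainable.

No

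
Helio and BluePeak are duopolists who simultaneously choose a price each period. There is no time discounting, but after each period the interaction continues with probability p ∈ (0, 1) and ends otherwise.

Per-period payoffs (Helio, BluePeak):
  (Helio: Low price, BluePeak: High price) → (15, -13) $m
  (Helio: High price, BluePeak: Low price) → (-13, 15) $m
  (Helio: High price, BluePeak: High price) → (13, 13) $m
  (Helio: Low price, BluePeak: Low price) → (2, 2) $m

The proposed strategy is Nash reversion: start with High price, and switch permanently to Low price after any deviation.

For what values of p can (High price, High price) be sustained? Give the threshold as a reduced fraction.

2/13

Expected cooperation value is 13 + p·13 + p²·13 + … = 13/(1−p); deviation gives 15 + p·2/(1−p).
13 ≥ 15(1−p) + 2p ⇒ 13p ≥ 2 ⇒ p ≥ 2/13.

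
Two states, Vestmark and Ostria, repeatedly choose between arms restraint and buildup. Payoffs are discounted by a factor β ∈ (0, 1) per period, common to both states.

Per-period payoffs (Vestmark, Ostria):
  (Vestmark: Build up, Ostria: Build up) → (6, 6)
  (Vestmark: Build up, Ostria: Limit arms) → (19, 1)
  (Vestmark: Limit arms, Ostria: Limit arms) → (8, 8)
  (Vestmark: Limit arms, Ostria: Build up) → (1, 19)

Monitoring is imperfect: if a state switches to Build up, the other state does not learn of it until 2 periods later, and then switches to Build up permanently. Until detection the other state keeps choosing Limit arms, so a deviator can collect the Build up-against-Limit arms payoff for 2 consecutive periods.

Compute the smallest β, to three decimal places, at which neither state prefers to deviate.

Deviating for the 2 undetected periods gains 19−8 = 11 per period over cooperation, then loses 8−6 = 2 per period forever once punishment starts.
Gain: 11(1 + β + … + β^1); loss: 2·β^2/(1−β).
No profitable deviation ⇔ 11(1−β^2) ≤ 2·β^2, i.e. β^2 ≥ 11/(11+2) = 11/13.
Hence β ≥ (11/13)^(1/2) ≈ 0.920.

0.920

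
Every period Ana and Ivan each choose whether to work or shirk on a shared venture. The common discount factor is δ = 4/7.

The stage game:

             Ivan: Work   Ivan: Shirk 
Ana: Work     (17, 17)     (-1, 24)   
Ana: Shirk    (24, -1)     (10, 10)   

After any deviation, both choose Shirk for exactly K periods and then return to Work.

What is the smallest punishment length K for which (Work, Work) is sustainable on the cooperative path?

No profitable deviation requires (17−10)(δ+…+δ^K) ≥ 24−17, i.e. δ+…+δ^K ≥ 1 ≈ 1.0000.
With δ = 4/7, the partial sums are K=1: 0.5714, K=2: 0.8980, K=3: 1.0845.
K = 3 is the first length at which the sum reaches 1.0000.

3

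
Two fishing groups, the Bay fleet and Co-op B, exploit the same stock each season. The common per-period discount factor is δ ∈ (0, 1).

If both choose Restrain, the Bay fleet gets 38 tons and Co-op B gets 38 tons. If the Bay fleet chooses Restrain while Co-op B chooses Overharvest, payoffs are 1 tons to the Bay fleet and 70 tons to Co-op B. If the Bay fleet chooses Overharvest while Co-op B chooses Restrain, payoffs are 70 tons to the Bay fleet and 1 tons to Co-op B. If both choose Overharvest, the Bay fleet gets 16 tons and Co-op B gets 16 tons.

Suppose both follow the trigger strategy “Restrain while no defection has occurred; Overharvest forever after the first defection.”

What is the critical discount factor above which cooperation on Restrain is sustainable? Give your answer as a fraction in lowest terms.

Under grim trigger the critical discount factor is (T−C)/(T−P) with T = 70, C = 38, P = 16.
δ* = (70−38)/(70−16) = 32/54 = 16/27.

16/27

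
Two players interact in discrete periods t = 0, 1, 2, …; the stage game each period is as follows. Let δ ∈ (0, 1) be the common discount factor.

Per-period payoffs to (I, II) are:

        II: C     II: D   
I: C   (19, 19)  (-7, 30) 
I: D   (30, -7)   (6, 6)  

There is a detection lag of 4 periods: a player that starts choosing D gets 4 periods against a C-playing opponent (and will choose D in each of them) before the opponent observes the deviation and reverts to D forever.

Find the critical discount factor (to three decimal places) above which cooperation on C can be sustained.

The best deviation is to choose D for all 4 undetected periods, earning 30 each, then 6 forever once detected.
Deviation value: 30(1−δ^4)/(1−δ) + 6δ^4/(1−δ); cooperation value: 19/(1−δ).
IC: 19 ≥ 30(1−δ^4) + 6δ^4 = 30 − 24δ^4.
So δ^4 ≥ 11/24, giving δ ≥ (11/24)^(1/4) ≈ 0.823.

0.823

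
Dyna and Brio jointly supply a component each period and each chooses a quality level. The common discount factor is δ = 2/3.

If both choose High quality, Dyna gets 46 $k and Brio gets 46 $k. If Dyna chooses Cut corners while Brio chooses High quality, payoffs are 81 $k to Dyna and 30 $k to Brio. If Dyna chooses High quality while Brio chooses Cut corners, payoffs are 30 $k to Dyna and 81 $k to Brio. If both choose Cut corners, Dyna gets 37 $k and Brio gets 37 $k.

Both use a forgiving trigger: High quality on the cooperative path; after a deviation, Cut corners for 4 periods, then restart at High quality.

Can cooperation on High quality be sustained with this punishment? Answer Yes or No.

IC: δ+…+δ^4 ≥ (81−46)/(46−37) = 35/9.
At δ = 2/3: partial sum = 1.6049 < 3.8889. Cooperation not sustainable.

No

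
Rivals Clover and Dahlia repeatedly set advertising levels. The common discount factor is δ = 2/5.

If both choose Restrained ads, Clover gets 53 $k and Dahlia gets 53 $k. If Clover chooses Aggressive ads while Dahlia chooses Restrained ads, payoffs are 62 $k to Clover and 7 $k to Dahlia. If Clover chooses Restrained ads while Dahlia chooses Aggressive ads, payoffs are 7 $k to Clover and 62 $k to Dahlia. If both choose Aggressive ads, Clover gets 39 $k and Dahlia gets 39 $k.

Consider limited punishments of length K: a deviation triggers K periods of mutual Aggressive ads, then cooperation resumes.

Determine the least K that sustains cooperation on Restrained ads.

4

IC: δ(1−δ^K)/(1−δ) ≥ (62−53)/(53−39) = 9/14.
With δ = 2/5: need 1 − δ^K ≥ 9/14·(1−2/5)/(2/5), i.e. δ^K ≤ 0.0357.
Since (2/5)^3 = 0.0640 and (2/5)^4 = 0.0256, the smallest such K is 4.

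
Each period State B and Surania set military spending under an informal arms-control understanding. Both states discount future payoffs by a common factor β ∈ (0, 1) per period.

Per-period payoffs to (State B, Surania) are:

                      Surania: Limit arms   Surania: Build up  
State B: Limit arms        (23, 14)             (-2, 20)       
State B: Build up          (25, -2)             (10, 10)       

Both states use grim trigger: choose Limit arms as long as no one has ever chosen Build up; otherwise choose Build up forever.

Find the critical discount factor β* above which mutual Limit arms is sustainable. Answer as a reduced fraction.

State B: cooperation gives 23 each period; deviation gives 25 once then 10 forever.
  23/(1−β) ≥ 25 + 10β/(1−β) ⇒ β ≥ 2/15.
Surania: cooperation gives 14 each period; deviation gives 20 once then 10 forever.
  β ≥ 6/10 = 3/5.
Both must hold, so the binding constraint is Surania's: β ≥ 3/5.

3/5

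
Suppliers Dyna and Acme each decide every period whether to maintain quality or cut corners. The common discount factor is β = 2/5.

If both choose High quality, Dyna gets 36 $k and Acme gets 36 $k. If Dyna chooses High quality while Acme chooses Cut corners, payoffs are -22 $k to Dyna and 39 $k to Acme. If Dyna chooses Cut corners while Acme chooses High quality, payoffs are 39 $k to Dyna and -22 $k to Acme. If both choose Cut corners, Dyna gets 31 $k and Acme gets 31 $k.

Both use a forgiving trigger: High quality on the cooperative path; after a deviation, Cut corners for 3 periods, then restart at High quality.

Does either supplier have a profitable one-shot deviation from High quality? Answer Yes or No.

IC: β+…+β^3 ≥ (39−36)/(36−31) = 3/5.
At β = 2/5: partial sum = 0.6240 ≥ 0.6000. Cooperation sustainable.

No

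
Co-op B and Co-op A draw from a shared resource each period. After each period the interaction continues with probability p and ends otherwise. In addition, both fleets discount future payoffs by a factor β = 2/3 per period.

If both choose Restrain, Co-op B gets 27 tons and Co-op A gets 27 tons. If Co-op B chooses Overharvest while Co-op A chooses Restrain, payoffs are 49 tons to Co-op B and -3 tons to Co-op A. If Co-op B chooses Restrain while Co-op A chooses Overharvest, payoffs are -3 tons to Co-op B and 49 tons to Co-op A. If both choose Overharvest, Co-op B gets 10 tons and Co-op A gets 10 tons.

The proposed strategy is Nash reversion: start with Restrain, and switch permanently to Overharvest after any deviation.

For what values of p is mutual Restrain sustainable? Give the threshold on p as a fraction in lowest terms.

11/13

With continuation probability p and discount β, the effective per-period discount factor is βp.
Grim-trigger IC: βp ≥ (49−27)/(49−10) = 22/39.
So p ≥ (22/39)/(2/3) = 11/13.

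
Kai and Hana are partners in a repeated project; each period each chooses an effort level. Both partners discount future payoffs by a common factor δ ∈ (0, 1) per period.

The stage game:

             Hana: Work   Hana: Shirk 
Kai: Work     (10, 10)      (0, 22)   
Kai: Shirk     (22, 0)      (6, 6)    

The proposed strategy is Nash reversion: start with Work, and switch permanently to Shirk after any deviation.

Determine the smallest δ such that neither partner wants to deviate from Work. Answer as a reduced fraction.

3/4

10/(1−δ) ≥ 22 + 6δ/(1−δ)
10 ≥ 22 − 16δ
δ ≥ 12/16 = 3/4.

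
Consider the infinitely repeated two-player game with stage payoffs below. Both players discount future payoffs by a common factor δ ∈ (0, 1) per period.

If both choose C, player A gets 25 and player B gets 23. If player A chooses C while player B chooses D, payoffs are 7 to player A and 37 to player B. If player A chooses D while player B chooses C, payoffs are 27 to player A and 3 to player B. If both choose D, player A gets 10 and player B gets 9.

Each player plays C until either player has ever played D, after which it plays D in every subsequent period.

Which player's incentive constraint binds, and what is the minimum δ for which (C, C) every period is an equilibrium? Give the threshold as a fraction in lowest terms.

For player A: deviation gain 27−25 = 2, per-period punishment loss 25−10 = 15. IC gives δ ≥ 2/17.
For player B: gain 14, loss 14 per period, so δ ≥ 14/28 = 1/2.
The tighter constraint is player B's, so cooperation needs δ ≥ 1/2.

player B; δ ≥ 1/2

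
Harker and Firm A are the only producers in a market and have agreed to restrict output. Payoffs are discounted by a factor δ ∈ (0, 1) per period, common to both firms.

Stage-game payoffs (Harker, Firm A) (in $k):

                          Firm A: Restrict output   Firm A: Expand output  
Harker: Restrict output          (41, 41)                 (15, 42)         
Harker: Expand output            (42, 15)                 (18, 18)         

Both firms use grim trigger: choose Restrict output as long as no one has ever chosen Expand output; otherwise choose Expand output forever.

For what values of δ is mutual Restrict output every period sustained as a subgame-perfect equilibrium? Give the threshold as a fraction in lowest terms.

1/24

One-period gain from deviating is 42 − 41 = 1. The loss is 41 − 18 = 23 in every subsequent period, with present value 23·δ/(1−δ).
Deviation is unprofitable when 23·δ/(1−δ) ≥ 1, i.e. δ/(1−δ) ≥ 1/23.
Equivalently δ ≥ 1/(1+23) = 1/24.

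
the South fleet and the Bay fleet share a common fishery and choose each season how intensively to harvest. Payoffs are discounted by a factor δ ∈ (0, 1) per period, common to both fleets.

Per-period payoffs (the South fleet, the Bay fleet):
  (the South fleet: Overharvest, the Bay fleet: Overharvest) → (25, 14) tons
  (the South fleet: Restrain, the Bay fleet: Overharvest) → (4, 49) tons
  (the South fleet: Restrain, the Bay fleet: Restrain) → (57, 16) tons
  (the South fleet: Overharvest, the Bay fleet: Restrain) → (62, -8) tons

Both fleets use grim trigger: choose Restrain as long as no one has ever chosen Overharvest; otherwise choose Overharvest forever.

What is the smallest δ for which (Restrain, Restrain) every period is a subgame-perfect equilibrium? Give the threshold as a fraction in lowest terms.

the South fleet's threshold: (62−57)/(62−25) = 5/37.
the Bay fleet's threshold: (49−16)/(49−14) = 33/35.
5/37 < 33/35, so the Bay fleet binds and δ* = 33/35.

33/35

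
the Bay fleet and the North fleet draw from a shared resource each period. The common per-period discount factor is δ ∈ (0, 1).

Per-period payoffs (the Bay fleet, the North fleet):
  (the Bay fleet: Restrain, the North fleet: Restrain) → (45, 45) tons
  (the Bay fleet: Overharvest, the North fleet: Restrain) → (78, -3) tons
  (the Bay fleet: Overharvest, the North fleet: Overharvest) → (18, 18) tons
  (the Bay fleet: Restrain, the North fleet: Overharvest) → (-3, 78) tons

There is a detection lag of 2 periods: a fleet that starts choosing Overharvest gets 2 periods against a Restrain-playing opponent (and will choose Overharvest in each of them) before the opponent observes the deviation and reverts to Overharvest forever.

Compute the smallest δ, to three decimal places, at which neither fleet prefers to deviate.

Deviating for the 2 undetected periods gains 78−45 = 33 per period over cooperation, then loses 45−18 = 27 per period forever once punishment starts.
Gain: 33(1 + δ + … + δ^1); loss: 27·δ^2/(1−δ).
No profitable deviation ⇔ 33(1−δ^2) ≤ 27·δ^2, i.e. δ^2 ≥ 33/(33+27) = 11/20.
Hence δ ≥ (11/20)^(1/2) ≈ 0.742.

0.742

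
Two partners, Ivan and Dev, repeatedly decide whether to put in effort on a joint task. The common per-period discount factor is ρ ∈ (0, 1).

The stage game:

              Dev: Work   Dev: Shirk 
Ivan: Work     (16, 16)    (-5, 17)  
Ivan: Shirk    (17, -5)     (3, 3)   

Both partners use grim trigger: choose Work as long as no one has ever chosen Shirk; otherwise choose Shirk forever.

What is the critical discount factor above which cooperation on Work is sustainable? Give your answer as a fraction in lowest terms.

One-period gain from deviating is 17 − 16 = 1. The loss is 16 − 3 = 13 in every subsequent period, with present value 13·ρ/(1−ρ).
Deviation is unprofitable when 13·ρ/(1−ρ) ≥ 1, i.e. ρ/(1−ρ) ≥ 1/13.
Equivalently ρ ≥ 1/(1+13) = 1/14.

1/14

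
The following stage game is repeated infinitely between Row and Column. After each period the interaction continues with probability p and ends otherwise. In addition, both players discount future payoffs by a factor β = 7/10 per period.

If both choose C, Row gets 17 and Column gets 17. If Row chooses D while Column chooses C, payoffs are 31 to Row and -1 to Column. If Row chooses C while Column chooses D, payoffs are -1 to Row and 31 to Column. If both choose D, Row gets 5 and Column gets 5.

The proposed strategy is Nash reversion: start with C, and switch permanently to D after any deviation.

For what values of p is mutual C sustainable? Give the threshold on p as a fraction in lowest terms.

Expected continuation weight on next period's payoff is β·p = 7/10·p, which plays the role of the discount factor.
Cooperation requires 7/10·p ≥ (31−17)/(31−5) = 7/13, hence p ≥ 10/13.

10/13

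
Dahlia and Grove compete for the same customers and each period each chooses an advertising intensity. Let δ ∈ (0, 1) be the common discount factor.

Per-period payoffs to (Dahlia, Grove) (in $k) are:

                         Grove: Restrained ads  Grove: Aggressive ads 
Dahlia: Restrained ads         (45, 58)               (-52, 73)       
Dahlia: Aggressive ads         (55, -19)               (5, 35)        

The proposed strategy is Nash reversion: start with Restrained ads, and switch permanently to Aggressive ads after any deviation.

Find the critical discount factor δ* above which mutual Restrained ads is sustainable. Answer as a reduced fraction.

For Dahlia: deviation gain 55−45 = 10, per-period punishment loss 45−5 = 40. IC gives δ ≥ 10/50 = 1/5.
For Grove: gain 15, loss 23 per period, so δ ≥ 15/38.
The tighter constraint is Grove's, so cooperation needs δ ≥ 15/38.

15/38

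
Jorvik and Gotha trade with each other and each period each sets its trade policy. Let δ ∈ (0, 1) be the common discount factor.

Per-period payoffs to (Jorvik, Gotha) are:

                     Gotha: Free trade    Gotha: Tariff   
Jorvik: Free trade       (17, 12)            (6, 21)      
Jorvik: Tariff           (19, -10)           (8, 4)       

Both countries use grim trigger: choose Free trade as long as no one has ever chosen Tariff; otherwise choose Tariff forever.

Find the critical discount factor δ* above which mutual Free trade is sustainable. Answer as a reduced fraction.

Jorvik's threshold: (19−17)/(19−8) = 2/11.
Gotha's threshold: (21−12)/(21−4) = 9/17.
2/11 < 9/17, so Gotha binds and δ* = 9/17.

9/17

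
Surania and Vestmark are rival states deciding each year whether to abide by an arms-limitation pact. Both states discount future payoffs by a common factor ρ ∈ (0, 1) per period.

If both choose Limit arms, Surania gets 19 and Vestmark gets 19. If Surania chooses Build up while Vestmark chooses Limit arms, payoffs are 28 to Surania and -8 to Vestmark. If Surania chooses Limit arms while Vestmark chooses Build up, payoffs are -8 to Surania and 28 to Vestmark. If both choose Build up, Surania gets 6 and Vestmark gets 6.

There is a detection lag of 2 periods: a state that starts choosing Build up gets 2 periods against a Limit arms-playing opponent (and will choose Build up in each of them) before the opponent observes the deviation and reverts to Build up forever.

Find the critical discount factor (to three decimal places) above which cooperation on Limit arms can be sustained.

The best deviation is to choose Build up for all 2 undetected periods, earning 28 each, then 6 forever once detected.
Deviation value: 28(1−ρ^2)/(1−ρ) + 6ρ^2/(1−ρ); cooperation value: 19/(1−ρ).
IC: 19 ≥ 28(1−ρ^2) + 6ρ^2 = 28 − 22ρ^2.
So ρ^2 ≥ 9/22, giving ρ ≥ (9/22)^(1/2) ≈ 0.640.

0.640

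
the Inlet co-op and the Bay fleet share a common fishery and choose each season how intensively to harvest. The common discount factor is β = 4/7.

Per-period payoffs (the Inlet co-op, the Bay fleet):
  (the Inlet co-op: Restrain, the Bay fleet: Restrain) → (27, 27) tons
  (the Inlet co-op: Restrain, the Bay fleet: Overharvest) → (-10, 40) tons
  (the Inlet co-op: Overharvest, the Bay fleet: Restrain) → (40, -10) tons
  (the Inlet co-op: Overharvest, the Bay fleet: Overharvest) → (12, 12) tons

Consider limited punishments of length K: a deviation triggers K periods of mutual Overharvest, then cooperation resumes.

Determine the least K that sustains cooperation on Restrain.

2

Need Σ_{k=1}^{K} β^k ≥ (40−27)/(27−12) = 0.8667 at β = 4/7.
At K = 1 the sum is 0.5714 < 0.8667; at K = 2 it is 0.8980 ≥ 0.8667.
So the minimum punishment length is K = 2.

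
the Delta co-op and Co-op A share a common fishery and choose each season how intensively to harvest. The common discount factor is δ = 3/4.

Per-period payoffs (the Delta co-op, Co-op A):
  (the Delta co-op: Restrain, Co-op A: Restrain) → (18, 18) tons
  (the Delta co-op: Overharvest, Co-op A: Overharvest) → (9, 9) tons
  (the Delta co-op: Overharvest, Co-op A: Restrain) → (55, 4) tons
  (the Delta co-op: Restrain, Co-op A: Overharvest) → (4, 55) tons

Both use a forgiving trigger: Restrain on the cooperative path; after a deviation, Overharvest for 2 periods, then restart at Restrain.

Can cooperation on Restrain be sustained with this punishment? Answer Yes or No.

Comparing payoff streams over the 3 periods until play realigns: cooperate → 18(1+δ+…+δ^2); deviate → 55 + 9(δ+…+δ^2).
Cooperation is sustained iff (18−9)(δ+…+δ^2) ≥ 55−18.
δ+…+δ^2 = 3/4·(1−(3/4)^2)/(1−3/4) = 1.3125, and (55−18)/(18−9) = 4.1111.
1.3125 < 4.1111, so cooperation is not sustainable.

No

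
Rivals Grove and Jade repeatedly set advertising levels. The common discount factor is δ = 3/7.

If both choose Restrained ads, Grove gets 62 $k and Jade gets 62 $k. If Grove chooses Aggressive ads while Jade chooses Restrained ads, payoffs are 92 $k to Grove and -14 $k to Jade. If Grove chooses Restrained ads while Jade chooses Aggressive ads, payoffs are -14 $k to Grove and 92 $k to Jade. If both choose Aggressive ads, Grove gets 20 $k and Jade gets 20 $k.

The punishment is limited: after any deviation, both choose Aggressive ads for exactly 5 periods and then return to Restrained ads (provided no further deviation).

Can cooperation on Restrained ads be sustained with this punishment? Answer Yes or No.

Comparing payoff streams over the 6 periods until play realigns: cooperate → 62(1+δ+…+δ^5); deviate → 92 + 20(δ+…+δ^5).
Cooperation is sustained iff (62−20)(δ+…+δ^5) ≥ 92−62.
δ+…+δ^5 = 3/7·(1−(3/7)^5)/(1−3/7) = 0.7392, and (92−62)/(62−20) = 0.7143.
0.7392 ≥ 0.7143, so cooperation is sustainable.

Yes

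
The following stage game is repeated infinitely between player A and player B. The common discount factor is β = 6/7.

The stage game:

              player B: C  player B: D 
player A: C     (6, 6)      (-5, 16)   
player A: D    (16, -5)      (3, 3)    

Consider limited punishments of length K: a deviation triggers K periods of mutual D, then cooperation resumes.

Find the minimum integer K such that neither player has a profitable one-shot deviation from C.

6

No profitable deviation requires (6−3)(β+…+β^K) ≥ 16−6, i.e. β+…+β^K ≥ 10/3 ≈ 3.3333.
With β = 6/7, the partial sums are K=1: 0.8571, K=2: 1.5918, K=3: 2.2216, K=4: 2.7613, K=5: 3.2240, K=6: 3.6206.
K = 6 is the first length at which the sum reaches 3.3333.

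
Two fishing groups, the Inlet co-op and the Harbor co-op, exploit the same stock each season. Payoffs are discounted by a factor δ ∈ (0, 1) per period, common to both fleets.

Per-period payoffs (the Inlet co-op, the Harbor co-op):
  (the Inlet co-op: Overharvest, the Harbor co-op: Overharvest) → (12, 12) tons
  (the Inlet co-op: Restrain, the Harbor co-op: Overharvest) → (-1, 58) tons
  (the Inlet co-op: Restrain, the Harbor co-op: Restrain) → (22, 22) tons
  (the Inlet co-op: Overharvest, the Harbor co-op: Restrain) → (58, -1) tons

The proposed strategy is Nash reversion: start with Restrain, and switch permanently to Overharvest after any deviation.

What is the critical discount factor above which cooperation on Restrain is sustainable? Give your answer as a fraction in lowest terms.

Under grim trigger the critical discount factor is (T−C)/(T−P) with T = 58, C = 22, P = 12.
δ* = (58−22)/(58−12) = 36/46 = 18/23.

18/23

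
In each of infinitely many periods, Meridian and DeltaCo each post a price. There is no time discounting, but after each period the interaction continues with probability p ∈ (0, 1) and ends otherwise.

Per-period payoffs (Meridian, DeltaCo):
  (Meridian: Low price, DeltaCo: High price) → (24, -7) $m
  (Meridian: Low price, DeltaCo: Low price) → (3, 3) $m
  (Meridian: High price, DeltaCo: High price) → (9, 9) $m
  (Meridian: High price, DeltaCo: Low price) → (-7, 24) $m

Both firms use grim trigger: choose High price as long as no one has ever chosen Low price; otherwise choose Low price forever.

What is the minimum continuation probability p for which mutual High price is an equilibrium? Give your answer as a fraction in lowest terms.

5/7

With no time discounting, the continuation probability p plays the role of the discount factor.
Grim-trigger IC: 9/(1−p) ≥ 24 + 3p/(1−p) ⇒ p ≥ (24−9)/(24−3) = 5/7.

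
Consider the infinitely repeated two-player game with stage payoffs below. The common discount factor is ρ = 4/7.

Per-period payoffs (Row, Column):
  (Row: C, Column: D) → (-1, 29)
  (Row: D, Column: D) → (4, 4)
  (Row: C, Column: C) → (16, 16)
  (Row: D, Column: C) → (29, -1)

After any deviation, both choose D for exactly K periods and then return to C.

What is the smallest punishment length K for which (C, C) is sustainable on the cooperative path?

3

Need Σ_{k=1}^{K} ρ^k ≥ (29−16)/(16−4) = 1.0833 at ρ = 4/7.
At K = 2 the sum is 0.8980 < 1.0833; at K = 3 it is 1.0845 ≥ 1.0833.
So the minimum punishment length is K = 3.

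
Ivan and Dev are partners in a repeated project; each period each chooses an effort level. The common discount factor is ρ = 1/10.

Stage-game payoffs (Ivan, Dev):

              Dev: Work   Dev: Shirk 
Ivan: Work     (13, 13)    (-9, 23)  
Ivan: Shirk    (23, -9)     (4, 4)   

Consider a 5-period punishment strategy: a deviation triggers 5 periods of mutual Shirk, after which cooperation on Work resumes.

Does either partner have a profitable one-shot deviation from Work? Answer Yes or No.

Yes

IC: ρ+…+ρ^5 ≥ (23−13)/(13−4) = 10/9.
At ρ = 1/10: partial sum = 0.1111 < 1.1111. Cooperation not sustainable.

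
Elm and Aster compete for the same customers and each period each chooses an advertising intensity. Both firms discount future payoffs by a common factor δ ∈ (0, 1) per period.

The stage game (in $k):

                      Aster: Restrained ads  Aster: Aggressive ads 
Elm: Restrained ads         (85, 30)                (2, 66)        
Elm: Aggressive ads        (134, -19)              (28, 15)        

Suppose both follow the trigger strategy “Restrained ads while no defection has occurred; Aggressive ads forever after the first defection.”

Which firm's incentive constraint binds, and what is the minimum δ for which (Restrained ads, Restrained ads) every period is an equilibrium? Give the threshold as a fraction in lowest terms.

Elm's threshold: (134−85)/(134−28) = 49/106.
Aster's threshold: (66−30)/(66−15) = 12/17.
49/106 < 12/17, so Aster binds and δ* = 12/17.

Aster; δ ≥ 12/17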